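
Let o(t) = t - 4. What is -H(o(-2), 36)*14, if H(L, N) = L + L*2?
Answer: 252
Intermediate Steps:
o(t) = -4 + t
H(L, N) = 3*L (H(L, N) = L + 2*L = 3*L)
-H(o(-2), 36)*14 = -3*(-4 - 2)*14 = -3*(-6)*14 = -(-18)*14 = -1*(-252) = 252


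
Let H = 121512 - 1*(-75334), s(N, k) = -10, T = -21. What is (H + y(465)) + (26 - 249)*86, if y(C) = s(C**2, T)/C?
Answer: 16523122/93 ≈ 1.7767e+5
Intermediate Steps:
y(C) = -10/C
H = 196846 (H = 121512 + 75334 = 196846)
(H + y(465)) + (26 - 249)*86 = (196846 - 10/465) + (26 - 249)*86 = (196846 - 10*1/465) - 223*86 = (196846 - 2/93) - 19178 = 18306676/93 - 19178 = 16523122/93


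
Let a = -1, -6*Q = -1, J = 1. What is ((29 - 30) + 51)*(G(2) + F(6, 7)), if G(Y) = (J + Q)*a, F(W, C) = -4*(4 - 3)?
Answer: -775/3 ≈ -258.33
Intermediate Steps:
Q = 1/6 (Q = -1/6*(-1) = 1/6 ≈ 0.16667)
F(W, C) = -4 (F(W, C) = -4*1 = -4)
G(Y) = -7/6 (G(Y) = (1 + 1/6)*(-1) = (7/6)*(-1) = -7/6)
((29 - 30) + 51)*(G(2) + F(6, 7)) = ((29 - 30) + 51)*(-7/6 - 4) = (-1 + 51)*(-31/6) = 50*(-31/6) = -775/3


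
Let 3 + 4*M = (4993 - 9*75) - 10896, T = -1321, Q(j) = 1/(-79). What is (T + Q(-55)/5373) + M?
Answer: -5036300959/1697868 ≈ -2966.3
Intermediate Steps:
Q(j) = -1/79
M = -6581/4 (M = -¾ + ((4993 - 9*75) - 10896)/4 = -¾ + ((4993 - 675) - 10896)/4 = -¾ + (4318 - 10896)/4 = -¾ + (¼)*(-6578) = -¾ - 3289/2 = -6581/4 ≈ -1645.3)
(T + Q(-55)/5373) + M = (-1321 - 1/79/5373) - 6581/4 = (-1321 - 1/79*1/5373) - 6581/4 = (-1321 - 1/424467) - 6581/4 = -560720908/424467 - 6581/4 = -5036300959/1697868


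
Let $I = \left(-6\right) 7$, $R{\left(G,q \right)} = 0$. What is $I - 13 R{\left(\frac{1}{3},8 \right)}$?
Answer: $-42$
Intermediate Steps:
$I = -42$
$I - 13 R{\left(\frac{1}{3},8 \right)} = -42 - 0 = -42 + 0 = -42$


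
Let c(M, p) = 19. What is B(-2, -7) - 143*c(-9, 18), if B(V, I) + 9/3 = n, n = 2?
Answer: -2718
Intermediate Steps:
B(V, I) = -1 (B(V, I) = -3 + 2 = -1)
B(-2, -7) - 143*c(-9, 18) = -1 - 143*19 = -1 - 2717 = -2718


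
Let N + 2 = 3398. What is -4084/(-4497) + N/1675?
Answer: 22112512/7532475 ≈ 2.9356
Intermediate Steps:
N = 3396 (N = -2 + 3398 = 3396)
-4084/(-4497) + N/1675 = -4084/(-4497) + 3396/1675 = -4084*(-1/4497) + 3396*(1/1675) = 4084/4497 + 3396/1675 = 22112512/7532475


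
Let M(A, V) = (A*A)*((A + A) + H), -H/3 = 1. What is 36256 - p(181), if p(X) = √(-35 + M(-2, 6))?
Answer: 36256 - 3*I*√7 ≈ 36256.0 - 7.9373*I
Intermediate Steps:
H = -3 (H = -3*1 = -3)
M(A, V) = A²*(-3 + 2*A) (M(A, V) = (A*A)*((A + A) - 3) = A²*(2*A - 3) = A²*(-3 + 2*A))
p(X) = 3*I*√7 (p(X) = √(-35 + (-2)²*(-3 + 2*(-2))) = √(-35 + 4*(-3 - 4)) = √(-35 + 4*(-7)) = √(-35 - 28) = √(-63) = 3*I*√7)
36256 - p(181) = 36256 - 3*I*√7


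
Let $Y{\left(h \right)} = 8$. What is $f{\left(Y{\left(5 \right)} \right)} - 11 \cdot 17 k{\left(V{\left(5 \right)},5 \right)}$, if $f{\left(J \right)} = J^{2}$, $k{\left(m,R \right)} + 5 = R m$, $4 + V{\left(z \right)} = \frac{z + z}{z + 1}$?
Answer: $\frac{9542}{3} \approx 3180.7$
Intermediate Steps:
$V{\left(z \right)} = -4 + \frac{2 z}{1 + z}$ ($V{\left(z \right)} = -4 + \frac{z + z}{z + 1} = -4 + \frac{2 z}{1 + z}$)
$k{\left(m,R \right)} = -5 + R m$
$f{\left(Y{\left(5 \right)} \right)} - 11 \cdot 17 k{\left(V{\left(5 \right)},5 \right)} = 8^{2} - 11 \cdot 17 \left(-5 + 5 \frac{2 \left(-2 - 5\right)}{1 + 5}\right) = 64 - 187 \left(-5 + 5 \frac{2 \left(-2 - 5\right)}{6}\right) = 64 - 187 \left(-5 + 5 \cdot 2 \cdot \frac{1}{6} \left(-7\right)\right) = 64 - 187 \left(-5 + 5 \left(- \frac{7}{3}\right)\right) = 64 - 187 \left(-5 - \frac{35}{3}\right) = 64 - 187 \left(- \frac{50}{3}\right) = 64 - - \frac{9350}{3} = 64 + \frac{9350}{3} = \frac{9542}{3}$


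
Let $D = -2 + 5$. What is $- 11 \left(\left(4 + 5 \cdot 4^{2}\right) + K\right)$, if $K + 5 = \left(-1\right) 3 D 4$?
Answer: $-473$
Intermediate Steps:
$D = 3$
$K = -41$ ($K = -5 + \left(-1\right) 3 \cdot 3 \cdot 4 = -5 + \left(-3\right) 3 \cdot 4 = -5 - 36 = -41$)
$- 11 \left(\left(4 + 5 \cdot 4^{2}\right) + K\right) = - 11 \left(\left(4 + 5 \cdot 4^{2}\right) - 41\right) = - 11 \left(\left(4 + 5 \cdot 16\right) - 41\right) = - 11 \left(\left(4 + 80\right) - 41\right) = - 11 \left(84 - 41\right) = \left(-11\right) 43 = -473$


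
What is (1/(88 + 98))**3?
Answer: 1/6434856 ≈ 1.5540e-7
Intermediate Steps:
(1/(88 + 98))**3 = (1/186)**3 = 1/6434856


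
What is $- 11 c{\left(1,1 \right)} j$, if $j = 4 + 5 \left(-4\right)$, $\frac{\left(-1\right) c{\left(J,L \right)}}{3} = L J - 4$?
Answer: $1584$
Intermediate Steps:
$c{\left(J,L \right)} = 12 - 3 J L$ ($c{\left(J,L \right)} = - 3 \left(L J - 4\right) = - 3 \left(J L - 4\right) = - 3 \left(-4 + J L\right) = 12 - 3 J L$)
$j = -16$ ($j = 4 - 20 = -16$)
$- 11 c{\left(1,1 \right)} j = - 11 \left(12 - 3 \cdot 1\right) \left(-16\right) = - 11 \left(12 - 3\right) \left(-16\right) = \left(-11\right) 9 \left(-16\right) = \left(-99\right) \left(-16\right) = 1584$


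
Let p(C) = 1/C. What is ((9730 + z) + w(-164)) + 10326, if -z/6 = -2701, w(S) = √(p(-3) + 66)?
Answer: 36262 + √591/3 ≈ 36270.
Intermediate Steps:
w(S) = √591/3 (w(S) = √(1/(-3) + 66) = √(-⅓ + 66) = √(197/3) = √591/3)
z = 16206 (z = -6*(-2701) = 16206)
((9730 + z) + w(-164)) + 10326 = ((9730 + 16206) + √591/3) + 10326 = (25936 + √591/3) + 10326 = 36262 + √591/3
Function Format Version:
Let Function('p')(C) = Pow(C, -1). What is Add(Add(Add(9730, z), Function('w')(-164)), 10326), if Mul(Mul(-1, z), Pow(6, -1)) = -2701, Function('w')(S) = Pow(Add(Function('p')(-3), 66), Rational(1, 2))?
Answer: Add(36262, Mul(Rational(1, 3), Pow(591, Rational(1, 2)))) ≈ 36270.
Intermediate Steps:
Function('w')(S) = Mul(Rational(1, 3), Pow(591, Rational(1, 2))) (Function('w')(S) = Pow(Add(Pow(-3, -1), 66), Rational(1, 2)) = Pow(Add(Rational(-1, 3), 66), Rational(1, 2)) = Pow(Rational(197, 3), Rational(1, 2)) = Mul(Rational(1, 3), Pow(591, Rational(1, 2))))
z = 16206 (z = Mul(-6, -2701) = 16206)
Add(Add(Add(9730, z), Function('w')(-164)), 10326) = Add(Add(Add(9730, 16206), Mul(Rational(1, 3), Pow(591, Rational(1, 2)))), 10326) = Add(Add(25936, Mul(Rational(1, 3), Pow(591, Rational(1, 2)))), 10326) = Add(36262, Mul(Rational(1, 3), Pow(591, Rational(1, 2))))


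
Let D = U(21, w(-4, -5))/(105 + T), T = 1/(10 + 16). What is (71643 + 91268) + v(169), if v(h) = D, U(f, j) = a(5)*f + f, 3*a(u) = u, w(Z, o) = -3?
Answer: 444911397/2731 ≈ 1.6291e+5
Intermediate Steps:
a(u) = u/3
T = 1/26 ≈ 0.038462
U(f, j) = 8*f/3 (U(f, j) = ((⅓)*5)*f + f = 5*f/3 + f = 8*f/3)
D = 1456/2731 (D = ((8/3)*21)/(105 + 1/26) = 56/(2731/26) = 56*(26/2731) = 1456/2731 ≈ 0.53314)
v(h) = 1456/2731
(71643 + 91268) + v(169) = (71643 + 91268) + 1456/2731 = 162911 + 1456/2731 = 444911397/2731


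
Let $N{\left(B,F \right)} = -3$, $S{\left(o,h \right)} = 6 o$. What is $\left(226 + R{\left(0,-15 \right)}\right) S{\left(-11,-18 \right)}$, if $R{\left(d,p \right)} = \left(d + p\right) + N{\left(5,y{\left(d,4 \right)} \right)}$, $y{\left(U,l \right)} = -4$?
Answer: $-13728$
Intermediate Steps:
$R{\left(d,p \right)} = -3 + d + p$ ($R{\left(d,p \right)} = \left(d + p\right) - 3 = -3 + d + p$)
$\left(226 + R{\left(0,-15 \right)}\right) S{\left(-11,-18 \right)} = \left(226 - 18\right) 6 \left(-11\right) = \left(226 - 18\right) \left(-66\right) = 208 \left(-66\right) = -13728$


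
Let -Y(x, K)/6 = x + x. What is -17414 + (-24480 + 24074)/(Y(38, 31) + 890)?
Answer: -539863/31 ≈ -17415.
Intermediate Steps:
Y(x, K) = -12*x (Y(x, K) = -6*(x + x) = -12*x)
-17414 + (-24480 + 24074)/(Y(38, 31) + 890) = -17414 + (-24480 + 24074)/(-12*38 + 890) = -17414 - 406/(-456 + 890) = -17414 - 406/434 = -17414 - 406*1/434 = -17414 - 29/31 = -539863/31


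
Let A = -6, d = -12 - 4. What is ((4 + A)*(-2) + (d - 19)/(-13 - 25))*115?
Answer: 21505/38 ≈ 565.92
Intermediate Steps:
d = -16
((4 + A)*(-2) + (d - 19)/(-13 - 25))*115 = ((4 - 6)*(-2) + (-16 - 19)/(-13 - 25))*115 = (-2*(-2) - 35/(-38))*115 = (4 - 35*(-1/38))*115 = (4 + 35/38)*115 = (187/38)*115 = 21505/38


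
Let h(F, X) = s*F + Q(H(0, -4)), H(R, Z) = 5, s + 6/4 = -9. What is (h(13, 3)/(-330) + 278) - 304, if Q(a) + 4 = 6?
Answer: -16891/660 ≈ -25.592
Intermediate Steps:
s = -21/2 (s = -3/2 - 9 = -21/2 ≈ -10.500)
Q(a) = 2 (Q(a) = -4 + 6 = 2)
h(F, X) = 2 - 21*F/2 (h(F, X) = -21*F/2 + 2 = 2 - 21*F/2)
(h(13, 3)/(-330) + 278) - 304 = ((2 - 21/2*13)/(-330) + 278) - 304 = ((2 - 273/2)*(-1/330) + 278) - 304 = (-269/2*(-1/330) + 278) - 304 = (269/660 + 278) - 304 = 183749/660 - 304 = -16891/660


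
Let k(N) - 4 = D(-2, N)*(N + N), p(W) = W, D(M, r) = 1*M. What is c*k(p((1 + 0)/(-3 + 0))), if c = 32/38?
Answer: 256/57 ≈ 4.4912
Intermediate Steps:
c = 16/19 (c = 32*(1/38) = 16/19 ≈ 0.84210)
D(M, r) = M
k(N) = 4 - 4*N (k(N) = 4 - 2*(N + N) = 4 - 4*N)
c*k(p((1 + 0)/(-3 + 0))) = 16*(4 - 4*(1 + 0)/(-3 + 0))/19 = 16*(4 - 4/(-3))/19 = 16*(4 - 4*(-1)/3)/19 = 16*(4 - 4*(-⅓))/19 = 16*(4 + 4/3)/19 = (16/19)*(16/3) = 256/57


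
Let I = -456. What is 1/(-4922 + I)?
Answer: -1/5378 ≈ -0.00018594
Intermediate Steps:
1/(-4922 + I) = 1/(-4922 - 456) = 1/(-5378) = -1/5378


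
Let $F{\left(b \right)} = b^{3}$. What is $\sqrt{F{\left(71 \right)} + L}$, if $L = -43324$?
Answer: $\sqrt{314587} \approx 560.88$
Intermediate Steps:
$\sqrt{F{\left(71 \right)} + L} = \sqrt{71^{3} - 43324} = \sqrt{357911 - 43324} = \sqrt{314587}$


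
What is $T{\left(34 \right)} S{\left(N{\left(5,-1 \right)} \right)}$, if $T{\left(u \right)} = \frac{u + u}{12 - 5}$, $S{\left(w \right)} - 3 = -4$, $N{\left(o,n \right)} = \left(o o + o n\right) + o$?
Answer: $- \frac{68}{7} \approx -9.7143$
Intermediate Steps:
$N{\left(o,n \right)} = o + o^{2} + n o$ ($N{\left(o,n \right)} = \left(o^{2} + n o\right) + o = o + o^{2} + n o$)
$S{\left(w \right)} = -1$ ($S{\left(w \right)} = 3 - 4 = -1$)
$T{\left(u \right)} = \frac{2 u}{7}$
$T{\left(34 \right)} S{\left(N{\left(5,-1 \right)} \right)} = \frac{2}{7} \cdot 34 \left(-1\right) = \frac{68}{7} \left(-1\right) = - \frac{68}{7}$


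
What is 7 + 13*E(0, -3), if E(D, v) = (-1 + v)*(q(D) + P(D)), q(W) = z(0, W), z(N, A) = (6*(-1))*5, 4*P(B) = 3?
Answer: 1528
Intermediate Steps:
P(B) = 3/4 (P(B) = (1/4)*3 = 3/4)
z(N, A) = -30 (z(N, A) = -6*5 = -30)
q(W) = -30
E(D, v) = 117/4 - 117*v/4 (E(D, v) = (-1 + v)*(-30 + 3/4) = (-1 + v)*(-117/4) = 117/4 - 117*v/4)
7 + 13*E(0, -3) = 7 + 13*(117/4 - 117/4*(-3)) = 7 + 13*(117/4 + 351/4) = 7 + 13*117 = 7 + 1521 = 1528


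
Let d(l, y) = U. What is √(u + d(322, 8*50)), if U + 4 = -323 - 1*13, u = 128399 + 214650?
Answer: √342709 ≈ 585.41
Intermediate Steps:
u = 343049
U = -340 (U = -4 + (-323 - 1*13) = -4 + (-323 - 13) = -4 - 336 = -340)
d(l, y) = -340
√(u + d(322, 8*50)) = √(343049 - 340) = √342709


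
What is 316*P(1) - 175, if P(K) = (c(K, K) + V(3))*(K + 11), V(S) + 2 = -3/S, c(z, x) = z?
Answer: -7759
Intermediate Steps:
V(S) = -2 - 3/S
P(K) = (-3 + K)*(11 + K) (P(K) = (K + (-2 - 3/3))*(K + 11) = (K + (-2 - 3*⅓))*(11 + K) = (K + (-2 - 1))*(11 + K) = (K - 3)*(11 + K) = (-3 + K)*(11 + K))
316*P(1) - 175 = 316*(-33 + 1² + 8*1) - 175 = 316*(-33 + 1 + 8) - 175 = 316*(-24) - 175 = -7584 - 175 = -7759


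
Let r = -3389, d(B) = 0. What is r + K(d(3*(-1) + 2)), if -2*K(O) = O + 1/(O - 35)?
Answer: -237229/70 ≈ -3389.0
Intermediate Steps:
K(O) = -O/2 - 1/(2*(-35 + O)) (K(O) = -(O + 1/(O - 35))/2 = -(O + 1/(-35 + O))/2 = -O/2 - 1/(2*(-35 + O)))
r + K(d(3*(-1) + 2)) = -3389 + (-1 - 1*0² + 35*0)/(2*(-35 + 0)) = -3389 + (½)*(-1 - 1*0 + 0)/(-35) = -3389 + (½)*(-1/35)*(-1 + 0 + 0) = -3389 + (½)*(-1/35)*(-1) = -3389 + 1/70 = -237229/70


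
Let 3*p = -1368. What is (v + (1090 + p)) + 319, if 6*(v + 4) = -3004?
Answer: 1345/3 ≈ 448.33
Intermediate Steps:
v = -1514/3 (v = -4 + (⅙)*(-3004) = -4 - 1502/3 = -1514/3 ≈ -504.67)
p = -456 (p = (⅓)*(-1368) = -456)
(v + (1090 + p)) + 319 = (-1514/3 + (1090 - 456)) + 319 = (-1514/3 + 634) + 319 = 388/3 + 319 = 1345/3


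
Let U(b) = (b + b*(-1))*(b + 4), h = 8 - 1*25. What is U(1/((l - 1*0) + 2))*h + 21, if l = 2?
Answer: 21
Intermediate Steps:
h = -17 (h = 8 - 25 = -17)
U(b) = 0 (U(b) = (b - b)*(4 + b) = 0*(4 + b) = 0)
U(1/((l - 1*0) + 2))*h + 21 = 0*(-17) + 21 = 0 + 21 = 21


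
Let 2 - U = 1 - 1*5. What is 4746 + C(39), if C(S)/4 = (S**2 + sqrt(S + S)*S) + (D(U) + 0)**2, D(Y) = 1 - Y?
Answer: 10930 + 156*sqrt(78) ≈ 12308.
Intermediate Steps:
U = 6 (U = 2 - (1 - 1*5) = 2 - (1 - 5) = 2 - 1*(-4) = 2 + 4 = 6)
C(S) = 100 + 4*S**2 + 4*sqrt(2)*S**(3/2) (C(S) = 4*((S**2 + sqrt(S + S)*S) + ((1 - 1*6) + 0)**2) = 4*((S**2 + sqrt(2*S)*S) + ((1 - 6) + 0)**2) = 4*((S**2 + (sqrt(2)*sqrt(S))*S) + (-5 + 0)**2) = 4*((S**2 + sqrt(2)*S**(3/2)) + (-5)**2) = 4*((S**2 + sqrt(2)*S**(3/2)) + 25) = 4*(25 + S**2 + sqrt(2)*S**(3/2)) = 100 + 4*S**2 + 4*sqrt(2)*S**(3/2))
4746 + C(39) = 4746 + (100 + 4*39**2 + 4*sqrt(2)*39**(3/2)) = 4746 + (100 + 4*1521 + 4*sqrt(2)*(39*sqrt(39))) = 4746 + (100 + 6084 + 156*sqrt(78)) = 4746 + (6184 + 156*sqrt(78)) = 10930 + 156*sqrt(78)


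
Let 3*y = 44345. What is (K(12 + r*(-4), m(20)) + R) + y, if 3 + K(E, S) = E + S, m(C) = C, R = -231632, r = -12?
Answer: -650320/3 ≈ -2.1677e+5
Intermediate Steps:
y = 44345/3 (y = (⅓)*44345 = 44345/3 ≈ 14782.)
K(E, S) = -3 + E + S (K(E, S) = -3 + (E + S) = -3 + E + S)
(K(12 + r*(-4), m(20)) + R) + y = ((-3 + (12 - 12*(-4)) + 20) - 231632) + 44345/3 = ((-3 + (12 + 48) + 20) - 231632) + 44345/3 = ((-3 + 60 + 20) - 231632) + 44345/3 = (77 - 231632) + 44345/3 = -231555 + 44345/3 = -650320/3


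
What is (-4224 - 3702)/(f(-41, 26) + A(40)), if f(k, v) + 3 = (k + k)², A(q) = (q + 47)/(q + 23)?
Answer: -83223/70585 ≈ -1.1790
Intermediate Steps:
A(q) = (47 + q)/(23 + q)
f(k, v) = -3 + 4*k² (f(k, v) = -3 + (k + k)² = -3 + (2*k)² = -3 + 4*k²)
(-4224 - 3702)/(f(-41, 26) + A(40)) = (-4224 - 3702)/((-3 + 4*(-41)²) + (47 + 40)/(23 + 40)) = -7926/((-3 + 4*1681) + 87/63) = -7926/((-3 + 6724) + (1/63)*87) = -7926/(6721 + 29/21) = -7926/141170/21 = -7926*21/141170 = -83223/70585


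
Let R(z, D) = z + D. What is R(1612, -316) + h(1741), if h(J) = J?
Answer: 3037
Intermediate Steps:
R(z, D) = D + z
R(1612, -316) + h(1741) = (-316 + 1612) + 1741 = 1296 + 1741 = 3037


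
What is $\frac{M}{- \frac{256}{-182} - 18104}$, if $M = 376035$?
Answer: $- \frac{11406395}{549112} \approx -20.772$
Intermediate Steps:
$\frac{M}{- \frac{256}{-182} - 18104} = \frac{376035}{- \frac{256}{-182} - 18104} = \frac{376035}{\left(-256\right) \left(- \frac{1}{182}\right) - 18104} = \frac{376035}{\frac{128}{91} - 18104} = \frac{376035}{- \frac{1647336}{91}} = 376035 \left(- \frac{91}{1647336}\right) = - \frac{11406395}{549112}$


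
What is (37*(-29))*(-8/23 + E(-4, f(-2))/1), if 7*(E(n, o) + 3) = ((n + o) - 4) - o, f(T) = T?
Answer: 775779/161 ≈ 4818.5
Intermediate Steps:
E(n, o) = -25/7 + n/7 (E(n, o) = -3 + (((n + o) - 4) - o)/7 = -3 + ((-4 + n + o) - o)/7 = -3 + (-4 + n)/7 = -3 + (-4/7 + n/7) = -25/7 + n/7)
(37*(-29))*(-8/23 + E(-4, f(-2))/1) = (37*(-29))*(-8/23 + (-25/7 + (⅐)*(-4))/1) = -1073*(-8*1/23 + (-25/7 - 4/7)*1) = -1073*(-8/23 - 29/7*1) = -1073*(-8/23 - 29/7) = -1073*(-723/161) = 775779/161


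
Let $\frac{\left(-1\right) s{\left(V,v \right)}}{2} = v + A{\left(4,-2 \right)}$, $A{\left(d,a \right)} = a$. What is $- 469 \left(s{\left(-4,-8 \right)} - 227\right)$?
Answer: $97083$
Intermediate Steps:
$s{\left(V,v \right)} = 4 - 2 v$ ($s{\left(V,v \right)} = - 2 \left(v - 2\right) = - 2 \left(-2 + v\right) = 4 - 2 v$)
$- 469 \left(s{\left(-4,-8 \right)} - 227\right) = - 469 \left(\left(4 - -16\right) - 227\right) = - 469 \left(\left(4 + 16\right) - 227\right) = - 469 \left(20 - 227\right) = \left(-469\right) \left(-207\right) = 97083$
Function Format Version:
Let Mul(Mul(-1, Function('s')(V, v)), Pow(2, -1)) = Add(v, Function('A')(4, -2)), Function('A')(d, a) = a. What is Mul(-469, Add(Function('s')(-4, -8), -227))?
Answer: 97083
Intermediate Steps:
Function('s')(V, v) = Add(4, Mul(-2, v)) (Function('s')(V, v) = Mul(-2, Add(v, -2)) = Mul(-2, Add(-2, v)) = Add(4, Mul(-2, v)))
Mul(-469, Add(Function('s')(-4, -8), -227)) = Mul(-469, Add(Add(4, Mul(-2, -8)), -227)) = Mul(-469, Add(Add(4, 16), -227)) = Mul(-469, Add(20, -227)) = Mul(-469, -207) = 97083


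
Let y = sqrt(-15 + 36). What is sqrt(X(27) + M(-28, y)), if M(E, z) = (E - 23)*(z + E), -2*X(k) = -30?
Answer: sqrt(1443 - 51*sqrt(21)) ≈ 34.775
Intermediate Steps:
X(k) = 15 (X(k) = -1/2*(-30) = 15)
y = sqrt(21) ≈ 4.5826
M(E, z) = (-23 + E)*(E + z)
sqrt(X(27) + M(-28, y)) = sqrt(15 + ((-28)**2 - 23*(-28) - 23*sqrt(21) - 28*sqrt(21))) = sqrt(15 + (784 + 644 - 23*sqrt(21) - 28*sqrt(21))) = sqrt(15 + (1428 - 51*sqrt(21))) = sqrt(1443 - 51*sqrt(21))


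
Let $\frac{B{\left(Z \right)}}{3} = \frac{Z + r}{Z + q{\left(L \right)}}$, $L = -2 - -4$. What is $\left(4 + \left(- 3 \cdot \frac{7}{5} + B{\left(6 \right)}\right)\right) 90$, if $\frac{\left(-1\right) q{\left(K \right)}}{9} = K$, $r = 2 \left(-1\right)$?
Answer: $-108$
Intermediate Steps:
$r = -2$
$L = 2$ ($L = -2 + 4 = 2$)
$q{\left(K \right)} = - 9 K$
$B{\left(Z \right)} = \frac{3 \left(-2 + Z\right)}{-18 + Z}$ ($B{\left(Z \right)} = 3 \frac{Z - 2}{Z - 18} = 3 \frac{-2 + Z}{Z - 18} = 3 \frac{-2 + Z}{-18 + Z} = \frac{3 \left(-2 + Z\right)}{-18 + Z}$)
$\left(4 + \left(- 3 \cdot \frac{7}{5} + B{\left(6 \right)}\right)\right) 90 = \left(4 - \left(- \frac{3 \left(-2 + 6\right)}{-18 + 6} + 3 \cdot 7 \cdot \frac{1}{5}\right)\right) 90 = \left(4 - \left(\left(-3\right) \frac{1}{-12} \cdot 4 + 3 \cdot 7 \cdot \frac{1}{5}\right)\right) 90 = \left(4 + \left(\left(-3\right) \frac{7}{5} + 3 \left(- \frac{1}{12}\right) 4\right)\right) 90 = \left(4 - \frac{26}{5}\right) 90 = \left(- \frac{6}{5}\right) 90 = -108$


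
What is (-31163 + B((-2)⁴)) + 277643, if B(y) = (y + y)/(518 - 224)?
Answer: 36232576/147 ≈ 2.4648e+5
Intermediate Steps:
B(y) = y/147 (B(y) = (2*y)/294 = (2*y)*(1/294) = y/147)
(-31163 + B((-2)⁴)) + 277643 = (-31163 + (1/147)*(-2)⁴) + 277643 = (-31163 + (1/147)*16) + 277643 = (-31163 + 16/147) + 277643 = -4580945/147 + 277643 = 36232576/147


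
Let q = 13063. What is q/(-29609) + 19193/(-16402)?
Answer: -782544863/485646818 ≈ -1.6113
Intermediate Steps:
q/(-29609) + 19193/(-16402) = 13063/(-29609) + 19193/(-16402) = 13063*(-1/29609) + 19193*(-1/16402) = -13063/29609 - 19193/16402 = -782544863/485646818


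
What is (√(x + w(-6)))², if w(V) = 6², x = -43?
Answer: -7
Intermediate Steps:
w(V) = 36
(√(x + w(-6)))² = (√(-43 + 36))² = (√(-7))² = (I*√7)² = -7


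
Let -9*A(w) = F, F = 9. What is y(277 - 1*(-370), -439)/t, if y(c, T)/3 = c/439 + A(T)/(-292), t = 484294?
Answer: 568089/62080679272 ≈ 9.1508e-6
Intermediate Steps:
A(w) = -1 (A(w) = -⅑*9 = -1)
y(c, T) = 3/292 + 3*c/439 (y(c, T) = 3*(c/439 - 1/(-292)) = 3*(c*(1/439) - 1*(-1/292)) = 3*(c/439 + 1/292) = 3*(1/292 + c/439) = 3/292 + 3*c/439)
y(277 - 1*(-370), -439)/t = (3/292 + 3*(277 - 1*(-370))/439)/484294 = (3/292 + 3*(277 + 370)/439)*(1/484294) = (3/292 + (3/439)*647)*(1/484294) = (3/292 + 1941/439)*(1/484294) = (568089/128188)*(1/484294) = 568089/62080679272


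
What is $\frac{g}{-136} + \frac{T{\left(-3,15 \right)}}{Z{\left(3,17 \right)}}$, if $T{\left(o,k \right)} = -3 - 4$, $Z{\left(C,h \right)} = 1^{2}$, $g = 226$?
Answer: $- \frac{589}{68} \approx -8.6618$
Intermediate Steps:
$Z{\left(C,h \right)} = 1$
$T{\left(o,k \right)} = -7$
$\frac{g}{-136} + \frac{T{\left(-3,15 \right)}}{Z{\left(3,17 \right)}} = \frac{226}{-136} - \frac{7}{1} = 226 \left(- \frac{1}{136}\right) - 7 = - \frac{113}{68} - 7 = - \frac{589}{68}$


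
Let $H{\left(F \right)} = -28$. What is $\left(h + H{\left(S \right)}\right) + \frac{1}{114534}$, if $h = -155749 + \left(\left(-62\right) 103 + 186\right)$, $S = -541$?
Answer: $- \frac{18551873717}{114534} \approx -1.6198 \cdot 10^{5}$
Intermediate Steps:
$h = -161949$ ($h = -155749 + \left(-6386 + 186\right) = -155749 - 6200 = -161949$)
$\left(h + H{\left(S \right)}\right) + \frac{1}{114534} = \left(-161949 - 28\right) + \frac{1}{114534} = -161977 + \frac{1}{114534} = - \frac{18551873717}{114534}$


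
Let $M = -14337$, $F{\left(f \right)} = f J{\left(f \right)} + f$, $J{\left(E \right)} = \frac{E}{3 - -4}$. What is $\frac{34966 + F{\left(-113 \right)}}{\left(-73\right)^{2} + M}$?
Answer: $- \frac{64185}{15764} \approx -4.0716$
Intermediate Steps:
$J{\left(E \right)} = \frac{E}{7}$ ($J{\left(E \right)} = \frac{E}{3 + 4} = \frac{E}{7}$)
$F{\left(f \right)} = f + \frac{f^{2}}{7}$ ($F{\left(f \right)} = f \frac{f}{7} + f = \frac{f^{2}}{7} + f = f + \frac{f^{2}}{7}$)
$\frac{34966 + F{\left(-113 \right)}}{\left(-73\right)^{2} + M} = \frac{34966 + \frac{1}{7} \left(-113\right) \left(7 - 113\right)}{\left(-73\right)^{2} - 14337} = \frac{34966 + \frac{1}{7} \left(-113\right) \left(-106\right)}{5329 - 14337} = \frac{34966 + \frac{11978}{7}}{-9008} = \frac{256740}{7} \left(- \frac{1}{9008}\right) = - \frac{64185}{15764}$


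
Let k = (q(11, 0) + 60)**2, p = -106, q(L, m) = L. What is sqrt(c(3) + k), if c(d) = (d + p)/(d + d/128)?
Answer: sqrt(83320369)/129 ≈ 70.760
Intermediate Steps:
c(d) = 128*(-106 + d)/(129*d) (c(d) = (d - 106)/(d + d/128) = (-106 + d)/(d + d*(1/128)) = (-106 + d)/(d + d/128) = (-106 + d)/((129*d/128)) = (-106 + d)*(128/(129*d)) = 128*(-106 + d)/(129*d))
k = 5041 (k = (11 + 60)**2 = 71**2 = 5041)
sqrt(c(3) + k) = sqrt((128/129)*(-106 + 3)/3 + 5041) = sqrt((128/129)*(1/3)*(-103) + 5041) = sqrt(-13184/387 + 5041) = sqrt(1937683/387) = sqrt(83320369)/129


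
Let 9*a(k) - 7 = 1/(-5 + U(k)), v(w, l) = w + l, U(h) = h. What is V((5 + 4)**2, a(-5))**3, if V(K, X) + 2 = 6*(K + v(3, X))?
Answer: 16251953437/125 ≈ 1.3002e+8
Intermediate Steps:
v(w, l) = l + w
a(k) = 7/9 + 1/(9*(-5 + k))
V(K, X) = 16 + 6*K + 6*X (V(K, X) = -2 + 6*(K + (X + 3)) = -2 + 6*(K + (3 + X)) = -2 + 6*(3 + K + X) = -2 + (18 + 6*K + 6*X) = 16 + 6*K + 6*X)
V((5 + 4)**2, a(-5))**3 = (16 + 6*(5 + 4)**2 + 6*((-34 + 7*(-5))/(9*(-5 - 5))))**3 = (16 + 6*9**2 + 6*((1/9)*(-34 - 35)/(-10)))**3 = (16 + 6*81 + 6*((1/9)*(-1/10)*(-69)))**3 = (16 + 486 + 6*(23/30))**3 = (16 + 486 + 23/5)**3 = (2533/5)**3 = 16251953437/125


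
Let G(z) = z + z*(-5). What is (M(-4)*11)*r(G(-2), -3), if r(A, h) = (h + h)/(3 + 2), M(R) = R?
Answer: 264/5 ≈ 52.800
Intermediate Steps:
G(z) = -4*z (G(z) = z - 5*z = -4*z)
r(A, h) = 2*h/5 (r(A, h) = (2*h)/5 = (2*h)*(⅕) = 2*h/5)
(M(-4)*11)*r(G(-2), -3) = (-4*11)*((⅖)*(-3)) = -44*(-6/5) = 264/5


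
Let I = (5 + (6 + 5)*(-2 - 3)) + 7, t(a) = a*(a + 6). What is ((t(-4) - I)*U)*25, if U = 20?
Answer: 17500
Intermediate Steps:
t(a) = a*(6 + a)
I = -43 (I = (5 + 11*(-5)) + 7 = (5 - 55) + 7 = -50 + 7 = -43)
((t(-4) - I)*U)*25 = ((-4*(6 - 4) - 1*(-43))*20)*25 = ((-4*2 + 43)*20)*25 = ((-8 + 43)*20)*25 = (35*20)*25 = 700*25 = 17500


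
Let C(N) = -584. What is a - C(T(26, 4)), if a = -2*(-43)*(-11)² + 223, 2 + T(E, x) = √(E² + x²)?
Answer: 11213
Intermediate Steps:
T(E, x) = -2 + √(E² + x²)
a = 10629 (a = 86*121 + 223 = 10406 + 223 = 10629)
a - C(T(26, 4)) = 10629 - 1*(-584) = 10629 + 584 = 11213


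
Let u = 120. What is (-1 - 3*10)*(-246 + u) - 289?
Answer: 3617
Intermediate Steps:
(-1 - 3*10)*(-246 + u) - 289 = (-1 - 3*10)*(-246 + 120) - 289 = (-1 - 30)*(-126) - 289 = -31*(-126) - 289 = 3906 - 289 = 3617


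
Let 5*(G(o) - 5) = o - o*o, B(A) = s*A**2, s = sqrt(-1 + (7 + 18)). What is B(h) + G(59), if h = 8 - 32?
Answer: -3397/5 + 1152*sqrt(6) ≈ 2142.4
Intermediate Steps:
h = -24
s = 2*sqrt(6) (s = sqrt(-1 + 25) = sqrt(24) = 2*sqrt(6) ≈ 4.8990)
B(A) = 2*sqrt(6)*A**2 (B(A) = (2*sqrt(6))*A**2 = 2*sqrt(6)*A**2)
G(o) = 5 - o**2/5 + o/5 (G(o) = 5 + (o - o*o)/5 = 5 + (o - o**2)/5 = 5 + (-o**2/5 + o/5) = 5 - o**2/5 + o/5)
B(h) + G(59) = 2*sqrt(6)*(-24)**2 + (5 - 1/5*59**2 + (1/5)*59) = 2*sqrt(6)*576 + (5 - 1/5*3481 + 59/5) = 1152*sqrt(6) + (5 - 3481/5 + 59/5) = 1152*sqrt(6) - 3397/5 = -3397/5 + 1152*sqrt(6)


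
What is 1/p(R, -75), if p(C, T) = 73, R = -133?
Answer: 1/73 ≈ 0.013699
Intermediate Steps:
1/p(R, -75) = 1/73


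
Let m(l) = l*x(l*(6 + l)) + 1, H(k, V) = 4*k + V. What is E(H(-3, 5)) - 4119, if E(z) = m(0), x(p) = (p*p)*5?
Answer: -4118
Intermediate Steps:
x(p) = 5*p² (x(p) = p²*5 = 5*p²)
H(k, V) = V + 4*k
m(l) = 1 + 5*l³*(6 + l)² (m(l) = l*(5*(l*(6 + l))²) + 1 = l*(5*(l²*(6 + l)²)) + 1 = l*(5*l²*(6 + l)²) + 1 = 5*l³*(6 + l)² + 1 = 1 + 5*l³*(6 + l)²)
E(z) = 1 (E(z) = 1 + 5*0³*(6 + 0)² = 1 + 5*0*6² = 1 + 5*0*36 = 1 + 0 = 1)
E(H(-3, 5)) - 4119 = 1 - 4119 = -4118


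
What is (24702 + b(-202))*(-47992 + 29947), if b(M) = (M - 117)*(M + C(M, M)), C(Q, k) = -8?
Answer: -1654582140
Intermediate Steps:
b(M) = (-117 + M)*(-8 + M) (b(M) = (M - 117)*(M - 8) = (-117 + M)*(-8 + M))
(24702 + b(-202))*(-47992 + 29947) = (24702 + (936 + (-202)² - 125*(-202)))*(-47992 + 29947) = (24702 + (936 + 40804 + 25250))*(-18045) = (24702 + 66990)*(-18045) = 91692*(-18045) = -1654582140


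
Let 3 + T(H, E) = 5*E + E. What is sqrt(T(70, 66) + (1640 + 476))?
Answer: sqrt(2509) ≈ 50.090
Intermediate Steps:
T(H, E) = -3 + 6*E (T(H, E) = -3 + (5*E + E) = -3 + 6*E)
sqrt(T(70, 66) + (1640 + 476)) = sqrt((-3 + 6*66) + (1640 + 476)) = sqrt((-3 + 396) + 2116) = sqrt(393 + 2116) = sqrt(2509)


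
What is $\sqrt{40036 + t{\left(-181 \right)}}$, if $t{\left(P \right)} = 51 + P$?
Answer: $3 \sqrt{4434} \approx 199.76$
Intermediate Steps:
$\sqrt{40036 + t{\left(-181 \right)}} = \sqrt{40036 + \left(51 - 181\right)} = \sqrt{40036 - 130} = \sqrt{39906} = 3 \sqrt{4434}$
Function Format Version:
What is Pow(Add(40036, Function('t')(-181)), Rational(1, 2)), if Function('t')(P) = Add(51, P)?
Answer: Mul(3, Pow(4434, Rational(1, 2))) ≈ 199.76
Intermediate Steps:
Pow(Add(40036, Function('t')(-181)), Rational(1, 2)) = Pow(Add(40036, Add(51, -181)), Rational(1, 2)) = Pow(Add(40036, -130), Rational(1, 2)) = Pow(39906, Rational(1, 2)) = Mul(3, Pow(4434, Rational(1, 2)))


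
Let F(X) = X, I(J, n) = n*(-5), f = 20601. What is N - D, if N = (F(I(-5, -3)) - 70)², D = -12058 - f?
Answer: 35684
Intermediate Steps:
I(J, n) = -5*n
D = -32659 (D = -12058 - 1*20601 = -12058 - 20601 = -32659)
N = 3025 (N = (-5*(-3) - 70)² = (15 - 70)² = (-55)² = 3025)
N - D = 3025 - 1*(-32659) = 3025 + 32659 = 35684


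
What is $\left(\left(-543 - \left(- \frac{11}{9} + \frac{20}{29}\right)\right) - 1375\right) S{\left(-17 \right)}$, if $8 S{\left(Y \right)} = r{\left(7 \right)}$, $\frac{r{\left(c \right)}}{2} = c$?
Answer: $- \frac{3503213}{1044} \approx -3355.6$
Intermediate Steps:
$r{\left(c \right)} = 2 c$
$S{\left(Y \right)} = \frac{7}{4}$ ($S{\left(Y \right)} = \frac{2 \cdot 7}{8} = \frac{1}{8} \cdot 14 = \frac{7}{4}$)
$\left(\left(-543 - \left(- \frac{11}{9} + \frac{20}{29}\right)\right) - 1375\right) S{\left(-17 \right)} = \left(\left(-543 - \left(- \frac{11}{9} + \frac{20}{29}\right)\right) - 1375\right) \frac{7}{4} = \left(\left(-543 - \left(- \frac{11}{9} + \frac{100}{145}\right)\right) - 1375\right) \frac{7}{4} = \left(\left(-543 + \left(\left(-100\right) \frac{1}{145} + \frac{11}{9}\right)\right) - 1375\right) \frac{7}{4} = \left(\left(-543 + \left(- \frac{20}{29} + \frac{11}{9}\right)\right) - 1375\right) \frac{7}{4} = \left(\left(-543 + \frac{139}{261}\right) - 1375\right) \frac{7}{4} = \left(- \frac{141584}{261} - 1375\right) \frac{7}{4} = \left(- \frac{500459}{261}\right) \frac{7}{4} = - \frac{3503213}{1044}$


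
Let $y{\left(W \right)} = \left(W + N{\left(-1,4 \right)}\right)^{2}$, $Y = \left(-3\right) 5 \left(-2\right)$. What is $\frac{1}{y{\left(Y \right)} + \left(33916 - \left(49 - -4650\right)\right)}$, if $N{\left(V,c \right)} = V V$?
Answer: $\frac{1}{30178} \approx 3.3137 \cdot 10^{-5}$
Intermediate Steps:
$N{\left(V,c \right)} = V^{2}$
$Y = 30$ ($Y = \left(-15\right) \left(-2\right) = 30$)
$y{\left(W \right)} = \left(1 + W\right)^{2}$ ($y{\left(W \right)} = \left(W + \left(-1\right)^{2}\right)^{2} = \left(W + 1\right)^{2} = \left(1 + W\right)^{2}$)
$\frac{1}{y{\left(Y \right)} + \left(33916 - \left(49 - -4650\right)\right)} = \frac{1}{\left(1 + 30\right)^{2} + \left(33916 - \left(49 - -4650\right)\right)} = \frac{1}{31^{2} + \left(33916 - \left(49 + 4650\right)\right)} = \frac{1}{961 + \left(33916 - 4699\right)} = \frac{1}{961 + 29217} = \frac{1}{30178}$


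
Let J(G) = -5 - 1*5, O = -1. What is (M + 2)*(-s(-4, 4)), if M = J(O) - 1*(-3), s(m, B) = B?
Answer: 20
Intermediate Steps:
J(G) = -10 (J(G) = -5 - 5 = -10)
M = -7 (M = -10 - 1*(-3) = -10 + 3 = -7)
(M + 2)*(-s(-4, 4)) = (-7 + 2)*(-1*4) = -5*(-4) = 20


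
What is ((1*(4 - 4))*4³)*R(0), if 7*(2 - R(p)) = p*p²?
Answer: 0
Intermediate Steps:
R(p) = 2 - p³/7 (R(p) = 2 - p*p²/7 = 2 - p³/7)
((1*(4 - 4))*4³)*R(0) = ((1*(4 - 4))*4³)*(2 - ⅐*0³) = ((1*0)*64)*(2 - ⅐*0) = (0*64)*(2 + 0) = 0*2 = 0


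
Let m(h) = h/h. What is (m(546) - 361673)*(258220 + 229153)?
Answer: -176269167656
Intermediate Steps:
m(h) = 1
(m(546) - 361673)*(258220 + 229153) = (1 - 361673)*(258220 + 229153) = -361672*487373 = -176269167656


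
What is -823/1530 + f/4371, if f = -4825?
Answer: -3659861/2229210 ≈ -1.6418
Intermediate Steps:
-823/1530 + f/4371 = -823/1530 - 4825/4371 = -3659861/2229210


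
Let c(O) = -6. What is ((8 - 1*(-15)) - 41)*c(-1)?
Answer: 108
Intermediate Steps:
((8 - 1*(-15)) - 41)*c(-1) = ((8 - 1*(-15)) - 41)*(-6) = ((8 + 15) - 41)*(-6) = (23 - 41)*(-6) = -18*(-6) = 108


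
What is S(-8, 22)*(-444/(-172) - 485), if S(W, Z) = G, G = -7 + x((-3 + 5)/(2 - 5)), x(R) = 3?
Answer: 82976/43 ≈ 1929.7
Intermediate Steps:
G = -4 (G = -7 + 3 = -4)
S(W, Z) = -4
S(-8, 22)*(-444/(-172) - 485) = -4*(-444/(-172) - 485) = -4*(-444*(-1/172) - 485) = -4*(111/43 - 485) = -4*(-20744/43) = 82976/43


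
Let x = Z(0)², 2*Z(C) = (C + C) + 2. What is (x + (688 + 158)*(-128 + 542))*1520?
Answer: 532372400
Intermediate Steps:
Z(C) = 1 + C (Z(C) = ((C + C) + 2)/2 = (2*C + 2)/2 = (2 + 2*C)/2 = 1 + C)
x = 1 (x = (1 + 0)² = 1² = 1)
(x + (688 + 158)*(-128 + 542))*1520 = (1 + (688 + 158)*(-128 + 542))*1520 = (1 + 846*414)*1520 = (1 + 350244)*1520 = 350245*1520 = 532372400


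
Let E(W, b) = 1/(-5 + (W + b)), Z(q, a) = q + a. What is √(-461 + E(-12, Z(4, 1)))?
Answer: I*√16599/6 ≈ 21.473*I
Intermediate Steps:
Z(q, a) = a + q
E(W, b) = 1/(-5 + W + b)
√(-461 + E(-12, Z(4, 1))) = √(-461 + 1/(-5 - 12 + (1 + 4))) = √(-461 + 1/(-5 - 12 + 5)) = √(-461 + 1/(-12)) = √(-461 - 1/12) = √(-5533/12) = I*√16599/6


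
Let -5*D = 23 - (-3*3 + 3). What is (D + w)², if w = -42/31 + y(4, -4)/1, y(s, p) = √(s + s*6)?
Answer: 1902581/24025 - 4436*√7/155 ≈ 3.4720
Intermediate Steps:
y(s, p) = √7*√s (y(s, p) = √(s + 6*s) = √(7*s) = √7*√s)
w = -42/31 + 2*√7 (w = -42/31 + (√7*√4)/1 = -42*1/31 + (√7*2)*1 = -42/31 + (2*√7)*1 = -42/31 + 2*√7 ≈ 3.9367)
D = -29/5 (D = -(23 - (-3*3 + 3))/5 = -(23 - (-9 + 3))/5 = -(23 - 1*(-6))/5 = -(23 + 6)/5 = -⅕*29 = -29/5 ≈ -5.8000)
(D + w)² = (-29/5 + (-42/31 + 2*√7))² = (-1109/155 + 2*√7)²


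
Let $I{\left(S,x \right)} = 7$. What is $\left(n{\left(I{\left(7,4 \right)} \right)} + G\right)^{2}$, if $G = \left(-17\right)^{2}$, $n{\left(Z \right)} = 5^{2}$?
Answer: $98596$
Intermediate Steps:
$n{\left(Z \right)} = 25$
$G = 289$
$\left(n{\left(I{\left(7,4 \right)} \right)} + G\right)^{2} = \left(25 + 289\right)^{2} = 314^{2} = 98596$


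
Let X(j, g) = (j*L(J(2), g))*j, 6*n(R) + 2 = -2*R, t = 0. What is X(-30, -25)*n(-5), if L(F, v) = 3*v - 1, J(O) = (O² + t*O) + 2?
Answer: -91200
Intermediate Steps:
J(O) = 2 + O² (J(O) = (O² + 0*O) + 2 = (O² + 0) + 2 = O² + 2 = 2 + O²)
L(F, v) = -1 + 3*v
n(R) = -⅓ - R/3 (n(R) = -⅓ + (-2*R)/6 = -⅓ - R/3)
X(j, g) = j²*(-1 + 3*g) (X(j, g) = (j*(-1 + 3*g))*j = j²*(-1 + 3*g))
X(-30, -25)*n(-5) = ((-30)²*(-1 + 3*(-25)))*(-⅓ - ⅓*(-5)) = (900*(-1 - 75))*(-⅓ + 5/3) = (900*(-76))*(4/3) = -68400*4/3 = -91200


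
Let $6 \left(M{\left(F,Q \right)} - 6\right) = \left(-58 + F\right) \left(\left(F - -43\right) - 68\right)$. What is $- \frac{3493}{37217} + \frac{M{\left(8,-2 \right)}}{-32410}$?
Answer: $- \frac{356111521}{3618608910} \approx -0.098411$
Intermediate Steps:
$M{\left(F,Q \right)} = 6 + \frac{\left(-58 + F\right) \left(-25 + F\right)}{6}$ ($M{\left(F,Q \right)} = 6 + \frac{\left(-58 + F\right) \left(\left(F - -43\right) - 68\right)}{6} = 6 + \frac{\left(-58 + F\right) \left(\left(F + 43\right) - 68\right)}{6} = 6 + \frac{\left(-58 + F\right) \left(\left(43 + F\right) - 68\right)}{6} = 6 + \frac{\left(-58 + F\right) \left(-25 + F\right)}{6}$)
$- \frac{3493}{37217} + \frac{M{\left(8,-2 \right)}}{-32410} = - \frac{3493}{37217} + \frac{\frac{743}{3} - \frac{332}{3} + \frac{8^{2}}{6}}{-32410} = \left(-3493\right) \frac{1}{37217} + \left(\frac{743}{3} - \frac{332}{3} + \frac{1}{6} \cdot 64\right) \left(- \frac{1}{32410}\right) = - \frac{3493}{37217} + \left(\frac{743}{3} - \frac{332}{3} + \frac{32}{3}\right) \left(- \frac{1}{32410}\right) = - \frac{3493}{37217} + \frac{443}{3} \left(- \frac{1}{32410}\right) = - \frac{3493}{37217} - \frac{443}{97230} = - \frac{356111521}{3618608910}$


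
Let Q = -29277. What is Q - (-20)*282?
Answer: -23637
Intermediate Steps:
Q - (-20)*282 = -29277 - (-20)*282 = -29277 - 1*(-5640) = -29277 + 5640 = -23637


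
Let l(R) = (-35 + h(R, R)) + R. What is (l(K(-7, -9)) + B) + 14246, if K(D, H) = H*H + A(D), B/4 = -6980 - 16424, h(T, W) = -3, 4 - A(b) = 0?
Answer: -79323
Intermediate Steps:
A(b) = 4 (A(b) = 4 - 1*0 = 4 + 0 = 4)
B = -93616 (B = 4*(-6980 - 16424) = 4*(-23404) = -93616)
K(D, H) = 4 + H² (K(D, H) = H*H + 4 = H² + 4 = 4 + H²)
l(R) = -38 + R (l(R) = (-35 - 3) + R = -38 + R)
(l(K(-7, -9)) + B) + 14246 = ((-38 + (4 + (-9)²)) - 93616) + 14246 = ((-38 + (4 + 81)) - 93616) + 14246 = ((-38 + 85) - 93616) + 14246 = (47 - 93616) + 14246 = -93569 + 14246 = -79323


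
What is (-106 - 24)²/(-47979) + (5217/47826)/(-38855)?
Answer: -3489463254827/9906486575130 ≈ -0.35224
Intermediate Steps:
(-106 - 24)²/(-47979) + (5217/47826)/(-38855) = (-130)²*(-1/47979) + (5217*(1/47826))*(-1/38855) = 16900*(-1/47979) + (1739/15942)*(-1/38855) = -16900/47979 - 1739/619426410 = -3489463254827/9906486575130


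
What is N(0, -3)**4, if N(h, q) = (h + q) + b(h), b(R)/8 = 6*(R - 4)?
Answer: 1445900625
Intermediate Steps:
b(R) = -192 + 48*R (b(R) = 8*(6*(R - 4)) = 8*(6*(-4 + R)) = 8*(-24 + 6*R) = -192 + 48*R)
N(h, q) = -192 + q + 49*h (N(h, q) = (h + q) + (-192 + 48*h) = -192 + q + 49*h)
N(0, -3)**4 = (-192 - 3 + 49*0)**4 = (-192 - 3 + 0)**4 = (-195)**4 = 1445900625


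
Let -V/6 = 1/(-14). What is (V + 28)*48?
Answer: 9552/7 ≈ 1364.6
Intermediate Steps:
V = 3/7 (V = -6/(-14) = -6*(-1/14) = 3/7 ≈ 0.42857)
(V + 28)*48 = (3/7 + 28)*48 = (199/7)*48 = 9552/7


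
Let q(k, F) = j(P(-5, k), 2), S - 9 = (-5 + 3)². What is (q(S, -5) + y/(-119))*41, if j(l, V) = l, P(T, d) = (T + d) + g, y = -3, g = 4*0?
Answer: 39155/119 ≈ 329.03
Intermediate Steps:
g = 0
S = 13 (S = 9 + (-5 + 3)² = 9 + (-2)² = 9 + 4 = 13)
P(T, d) = T + d (P(T, d) = (T + d) + 0 = T + d)
q(k, F) = -5 + k
(q(S, -5) + y/(-119))*41 = ((-5 + 13) - 3/(-119))*41 = (8 - 3*(-1/119))*41 = (8 + 3/119)*41 = (955/119)*41 = 39155/119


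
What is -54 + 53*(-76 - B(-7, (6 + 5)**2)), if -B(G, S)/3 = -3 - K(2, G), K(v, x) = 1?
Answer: -4718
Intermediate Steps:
B(G, S) = 12 (B(G, S) = -3*(-3 - 1*1) = -3*(-3 - 1) = -3*(-4) = 12)
-54 + 53*(-76 - B(-7, (6 + 5)**2)) = -54 + 53*(-76 - 1*12) = -54 + 53*(-76 - 12) = -54 + 53*(-88) = -54 - 4664 = -4718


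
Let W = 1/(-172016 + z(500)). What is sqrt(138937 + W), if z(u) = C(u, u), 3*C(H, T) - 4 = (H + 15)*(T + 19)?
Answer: 2*sqrt(2149391516246905)/248759 ≈ 372.74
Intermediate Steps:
C(H, T) = 4/3 + (15 + H)*(19 + T)/3 (C(H, T) = 4/3 + ((H + 15)*(T + 19))/3 = 4/3 + ((15 + H)*(19 + T))/3 = 4/3 + (15 + H)*(19 + T)/3)
z(u) = 289/3 + u**2/3 + 34*u/3 (z(u) = 289/3 + 5*u + 19*u/3 + u*u/3 = 289/3 + 5*u + 19*u/3 + u**2/3 = 289/3 + u**2/3 + 34*u/3)
W = -3/248759 (W = 1/(-172016 + (289/3 + (1/3)*500**2 + (34/3)*500)) = 1/(-172016 + (289/3 + (1/3)*250000 + 17000/3)) = 1/(-172016 + (289/3 + 250000/3 + 17000/3)) = 1/(-172016 + 267289/3) = 1/(-248759/3) = -3/248759 ≈ -1.2060e-5)
sqrt(138937 + W) = sqrt(138937 - 3/248759) = sqrt(34561829180/248759) = 2*sqrt(2149391516246905)/248759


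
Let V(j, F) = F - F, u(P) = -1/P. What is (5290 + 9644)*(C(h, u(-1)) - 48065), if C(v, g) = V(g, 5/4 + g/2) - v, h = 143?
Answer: -719938272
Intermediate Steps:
V(j, F) = 0
C(v, g) = -v (C(v, g) = 0 - v = -v)
(5290 + 9644)*(C(h, u(-1)) - 48065) = (5290 + 9644)*(-1*143 - 48065) = 14934*(-143 - 48065) = 14934*(-48208) = -719938272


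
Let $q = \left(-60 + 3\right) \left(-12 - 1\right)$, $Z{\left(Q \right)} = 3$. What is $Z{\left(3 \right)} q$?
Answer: $2223$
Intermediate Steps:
$q = 741$ ($q = - 57 \left(-12 - 1\right) = \left(-57\right) \left(-13\right) = 741$)
$Z{\left(3 \right)} q = 3 \cdot 741 = 2223$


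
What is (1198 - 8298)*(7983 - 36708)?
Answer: 203947500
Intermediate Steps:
(1198 - 8298)*(7983 - 36708) = -7100*(-28725) = 203947500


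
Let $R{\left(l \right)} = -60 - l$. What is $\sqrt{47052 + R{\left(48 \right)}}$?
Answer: $12 \sqrt{326} \approx 216.67$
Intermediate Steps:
$\sqrt{47052 + R{\left(48 \right)}} = \sqrt{47052 - 108} = \sqrt{46944} = 12 \sqrt{326}$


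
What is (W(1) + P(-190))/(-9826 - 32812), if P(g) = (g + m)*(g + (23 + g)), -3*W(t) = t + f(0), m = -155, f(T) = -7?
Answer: -123167/42638 ≈ -2.8887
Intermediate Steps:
W(t) = 7/3 - t/3 (W(t) = -(t - 7)/3 = -(-7 + t)/3 = 7/3 - t/3)
P(g) = (-155 + g)*(23 + 2*g) (P(g) = (g - 155)*(g + (23 + g)) = (-155 + g)*(23 + 2*g))
(W(1) + P(-190))/(-9826 - 32812) = ((7/3 - ⅓*1) + (-3565 - 287*(-190) + 2*(-190)²))/(-9826 - 32812) = ((7/3 - ⅓) + (-3565 + 54530 + 2*36100))/(-42638) = (2 + (-3565 + 54530 + 72200))*(-1/42638) = (2 + 123165)*(-1/42638) = 123167*(-1/42638) = -123167/42638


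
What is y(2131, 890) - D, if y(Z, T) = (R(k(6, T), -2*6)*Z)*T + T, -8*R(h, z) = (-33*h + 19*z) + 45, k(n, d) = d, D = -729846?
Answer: 28027885079/4 ≈ 7.0070e+9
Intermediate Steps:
R(h, z) = -45/8 - 19*z/8 + 33*h/8 (R(h, z) = -((-33*h + 19*z) + 45)/8 = -(45 - 33*h + 19*z)/8 = -45/8 - 19*z/8 + 33*h/8)
y(Z, T) = T + T*Z*(183/8 + 33*T/8) (y(Z, T) = ((-45/8 - (-19)*6/4 + 33*T/8)*Z)*T + T = ((-45/8 - 19/8*(-12) + 33*T/8)*Z)*T + T = ((-45/8 + 57/2 + 33*T/8)*Z)*T + T = ((183/8 + 33*T/8)*Z)*T + T = (Z*(183/8 + 33*T/8))*T + T = T*Z*(183/8 + 33*T/8) + T = T + T*Z*(183/8 + 33*T/8))
y(2131, 890) - D = (⅛)*890*(8 + 3*2131*(61 + 11*890)) - 1*(-729846) = (⅛)*890*(8 + 3*2131*(61 + 9790)) + 729846 = (⅛)*890*(8 + 3*2131*9851) + 729846 = (⅛)*890*(8 + 62977443) + 729846 = (⅛)*890*62977451 + 729846 = 28024965695/4 + 729846 = 28027885079/4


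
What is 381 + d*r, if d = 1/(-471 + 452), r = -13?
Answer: 7252/19 ≈ 381.68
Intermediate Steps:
d = -1/19 (d = 1/(-19) = -1/19 ≈ -0.052632)
381 + d*r = 381 - 1/19*(-13) = 381 + 13/19 = 7252/19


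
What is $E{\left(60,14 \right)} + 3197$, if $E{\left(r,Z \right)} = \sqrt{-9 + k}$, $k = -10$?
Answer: $3197 + i \sqrt{19} \approx 3197.0 + 4.3589 i$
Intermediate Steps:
$E{\left(r,Z \right)} = i \sqrt{19}$ ($E{\left(r,Z \right)} = \sqrt{-9 - 10} = \sqrt{-19} = i \sqrt{19}$)
$E{\left(60,14 \right)} + 3197 = i \sqrt{19} + 3197 = 3197 + i \sqrt{19}$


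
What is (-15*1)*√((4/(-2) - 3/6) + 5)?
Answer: -15*√10/2 ≈ -23.717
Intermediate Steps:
(-15*1)*√((4/(-2) - 3/6) + 5) = -15*√((4*(-½) - 3*⅙) + 5) = -15*√((-2 - ½) + 5) = -15*√(-5/2 + 5) = -15*√10/2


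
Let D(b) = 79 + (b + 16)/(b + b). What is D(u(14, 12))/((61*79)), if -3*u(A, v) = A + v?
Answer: 2043/125294 ≈ 0.016306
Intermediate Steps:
u(A, v) = -A/3 - v/3 (u(A, v) = -(A + v)/3 = -A/3 - v/3)
D(b) = 79 + (16 + b)/(2*b) (D(b) = 79 + (16 + b)/((2*b)) = 79 + (16 + b)*(1/(2*b)) = 79 + (16 + b)/(2*b))
D(u(14, 12))/((61*79)) = (159/2 + 8/(-⅓*14 - ⅓*12))/((61*79)) = (159/2 + 8/(-14/3 - 4))/4819 = (159/2 + 8/(-26/3))*(1/4819) = (159/2 + 8*(-3/26))*(1/4819) = (159/2 - 12/13)*(1/4819) = (2043/26)*(1/4819) = 2043/125294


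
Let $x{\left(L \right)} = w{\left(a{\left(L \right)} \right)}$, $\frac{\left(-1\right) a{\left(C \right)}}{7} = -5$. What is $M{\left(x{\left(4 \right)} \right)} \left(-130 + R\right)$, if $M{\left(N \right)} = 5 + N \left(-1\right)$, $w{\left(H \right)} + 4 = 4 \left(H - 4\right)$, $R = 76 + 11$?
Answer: $4945$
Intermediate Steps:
$a{\left(C \right)} = 35$ ($a{\left(C \right)} = \left(-7\right) \left(-5\right) = 35$)
$R = 87$
$w{\left(H \right)} = -20 + 4 H$ ($w{\left(H \right)} = -4 + 4 \left(H - 4\right) = -4 + 4 \left(-4 + H\right) = -4 + \left(-16 + 4 H\right) = -20 + 4 H$)
$x{\left(L \right)} = 120$ ($x{\left(L \right)} = -20 + 4 \cdot 35 = -20 + 140 = 120$)
$M{\left(N \right)} = 5 - N$
$M{\left(x{\left(4 \right)} \right)} \left(-130 + R\right) = \left(5 - 120\right) \left(-130 + 87\right) = \left(5 - 120\right) \left(-43\right) = \left(-115\right) \left(-43\right) = 4945$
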